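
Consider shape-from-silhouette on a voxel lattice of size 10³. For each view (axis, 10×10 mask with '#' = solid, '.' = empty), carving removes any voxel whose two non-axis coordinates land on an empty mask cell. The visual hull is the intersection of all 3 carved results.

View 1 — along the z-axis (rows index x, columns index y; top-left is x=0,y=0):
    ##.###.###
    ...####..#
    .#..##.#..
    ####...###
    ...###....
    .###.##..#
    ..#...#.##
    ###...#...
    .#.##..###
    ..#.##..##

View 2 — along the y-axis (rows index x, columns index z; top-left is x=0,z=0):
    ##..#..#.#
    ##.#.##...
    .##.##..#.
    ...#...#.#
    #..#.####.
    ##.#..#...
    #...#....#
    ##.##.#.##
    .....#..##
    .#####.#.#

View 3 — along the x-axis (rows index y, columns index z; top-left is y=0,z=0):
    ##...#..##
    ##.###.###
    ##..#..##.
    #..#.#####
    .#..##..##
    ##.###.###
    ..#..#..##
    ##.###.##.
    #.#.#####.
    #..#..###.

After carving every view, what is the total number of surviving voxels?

153 voxels

before carving: 1000 voxels (10×10×10)
V1 z: intersect with XY mask (52 set) -- 520 left
V2 y: intersect with XZ mask (48 set) -- 241 left
V3 x: intersect with YZ mask (61 set) -- 153 left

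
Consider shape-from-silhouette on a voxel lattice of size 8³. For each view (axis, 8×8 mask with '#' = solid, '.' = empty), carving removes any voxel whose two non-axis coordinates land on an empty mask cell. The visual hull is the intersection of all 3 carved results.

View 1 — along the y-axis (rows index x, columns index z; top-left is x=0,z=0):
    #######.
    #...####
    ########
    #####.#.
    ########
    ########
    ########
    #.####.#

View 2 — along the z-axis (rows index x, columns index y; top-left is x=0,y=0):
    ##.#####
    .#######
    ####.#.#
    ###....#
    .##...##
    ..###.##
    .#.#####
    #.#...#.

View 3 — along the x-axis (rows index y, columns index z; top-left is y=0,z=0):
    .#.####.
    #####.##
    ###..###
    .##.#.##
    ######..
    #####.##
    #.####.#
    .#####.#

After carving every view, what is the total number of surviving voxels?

full grid |V| = 512
[1] y-view keeps 56 columns → grid now 448
[2] z-view keeps 42 columns → grid now 294
[3] x-view keeps 48 columns → grid now 220

220 voxels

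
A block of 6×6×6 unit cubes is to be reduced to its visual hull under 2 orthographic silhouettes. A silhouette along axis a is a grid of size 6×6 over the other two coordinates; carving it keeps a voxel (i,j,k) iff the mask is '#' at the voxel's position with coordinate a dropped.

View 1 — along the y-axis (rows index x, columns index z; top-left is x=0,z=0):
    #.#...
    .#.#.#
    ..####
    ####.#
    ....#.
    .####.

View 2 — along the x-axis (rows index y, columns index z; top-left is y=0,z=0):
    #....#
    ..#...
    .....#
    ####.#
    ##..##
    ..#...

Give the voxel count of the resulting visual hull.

before carving: 216 voxels (6×6×6)
V1 y: intersect with XZ mask (19 set) -- 114 left
V2 x: intersect with YZ mask (14 set) -- 43 left

43 voxels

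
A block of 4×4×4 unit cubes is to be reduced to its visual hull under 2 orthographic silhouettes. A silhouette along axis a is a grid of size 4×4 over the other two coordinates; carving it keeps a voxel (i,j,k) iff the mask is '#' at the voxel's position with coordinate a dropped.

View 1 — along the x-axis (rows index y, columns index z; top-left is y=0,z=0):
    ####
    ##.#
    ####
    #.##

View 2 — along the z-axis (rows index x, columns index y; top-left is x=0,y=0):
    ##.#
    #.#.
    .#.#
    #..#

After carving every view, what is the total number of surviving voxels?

full grid |V| = 64
  1. axis=0 (YZ plane), |mask|=14  ⇒  voxels=56
  2. axis=2 (XY plane), |mask|=9  ⇒  voxels=31

remaining voxels: 31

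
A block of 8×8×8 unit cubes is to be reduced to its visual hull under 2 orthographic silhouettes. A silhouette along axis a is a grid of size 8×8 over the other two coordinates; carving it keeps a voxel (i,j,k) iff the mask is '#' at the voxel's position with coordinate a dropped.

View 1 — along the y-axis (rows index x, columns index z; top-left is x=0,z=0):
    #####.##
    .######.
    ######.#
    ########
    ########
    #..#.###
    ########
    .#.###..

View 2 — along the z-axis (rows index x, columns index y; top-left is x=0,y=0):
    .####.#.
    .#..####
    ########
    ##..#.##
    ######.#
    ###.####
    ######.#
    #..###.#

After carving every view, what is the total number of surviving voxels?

|visual hull| = 328

start: 8×8×8 = 512 voxels
[1] y-view keeps 53 columns → grid now 424
[2] z-view keeps 49 columns → grid now 328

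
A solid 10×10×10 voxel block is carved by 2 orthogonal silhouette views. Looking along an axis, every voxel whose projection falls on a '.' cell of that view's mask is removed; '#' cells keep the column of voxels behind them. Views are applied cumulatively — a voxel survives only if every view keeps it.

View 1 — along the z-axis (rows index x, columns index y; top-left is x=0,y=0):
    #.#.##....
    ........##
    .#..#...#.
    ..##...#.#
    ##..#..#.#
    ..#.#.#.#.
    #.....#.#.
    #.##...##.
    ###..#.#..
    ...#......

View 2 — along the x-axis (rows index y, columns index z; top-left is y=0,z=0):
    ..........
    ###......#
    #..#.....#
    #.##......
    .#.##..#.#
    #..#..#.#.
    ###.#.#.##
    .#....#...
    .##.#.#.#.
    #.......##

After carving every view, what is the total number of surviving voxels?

voxel count = 120

initial block: 10^3 = 1000
after view 1 [z-axis, 36 of 100 cells solid] → remaining = 360
after view 2 [x-axis, 36 of 100 cells solid] → remaining = 120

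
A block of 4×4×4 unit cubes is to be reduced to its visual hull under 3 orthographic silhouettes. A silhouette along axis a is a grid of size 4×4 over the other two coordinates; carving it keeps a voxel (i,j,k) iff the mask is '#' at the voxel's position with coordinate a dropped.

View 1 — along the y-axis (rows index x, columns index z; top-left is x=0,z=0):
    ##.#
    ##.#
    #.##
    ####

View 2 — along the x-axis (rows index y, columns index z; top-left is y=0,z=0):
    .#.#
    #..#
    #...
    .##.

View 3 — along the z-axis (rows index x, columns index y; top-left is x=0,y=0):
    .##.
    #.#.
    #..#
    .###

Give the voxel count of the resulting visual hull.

voxel count = 13

initial block: 4^3 = 64
[1] y-view keeps 13 columns → grid now 52
[2] x-view keeps 7 columns → grid now 24
[3] z-view keeps 9 columns → grid now 13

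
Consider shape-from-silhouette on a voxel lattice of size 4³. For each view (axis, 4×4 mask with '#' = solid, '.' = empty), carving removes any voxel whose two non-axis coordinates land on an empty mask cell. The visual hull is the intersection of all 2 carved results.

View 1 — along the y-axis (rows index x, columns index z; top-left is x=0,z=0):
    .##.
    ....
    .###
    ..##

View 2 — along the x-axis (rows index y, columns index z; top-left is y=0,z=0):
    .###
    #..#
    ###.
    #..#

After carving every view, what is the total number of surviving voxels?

|visual hull| = 16

full grid |V| = 64
V1 y: intersect with XZ mask (7 set) -- 28 left
V2 x: intersect with YZ mask (10 set) -- 16 left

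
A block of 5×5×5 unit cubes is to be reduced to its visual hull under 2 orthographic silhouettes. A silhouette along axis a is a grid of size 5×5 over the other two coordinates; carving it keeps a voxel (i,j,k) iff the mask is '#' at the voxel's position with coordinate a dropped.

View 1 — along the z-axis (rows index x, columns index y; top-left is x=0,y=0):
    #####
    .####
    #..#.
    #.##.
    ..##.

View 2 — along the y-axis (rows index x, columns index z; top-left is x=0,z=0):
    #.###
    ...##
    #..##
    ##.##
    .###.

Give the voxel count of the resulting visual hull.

full grid |V| = 125
[1] z-view keeps 16 columns → grid now 80
[2] y-view keeps 16 columns → grid now 52

remaining voxels: 52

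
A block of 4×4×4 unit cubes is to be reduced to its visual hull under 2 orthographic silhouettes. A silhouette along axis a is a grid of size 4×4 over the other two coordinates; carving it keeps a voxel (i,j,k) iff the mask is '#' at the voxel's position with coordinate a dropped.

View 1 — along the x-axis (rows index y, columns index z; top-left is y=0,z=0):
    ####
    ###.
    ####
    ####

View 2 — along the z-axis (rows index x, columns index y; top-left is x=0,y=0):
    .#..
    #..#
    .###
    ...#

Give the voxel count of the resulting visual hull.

initial block: 4^3 = 64
V1 x: intersect with YZ mask (15 set) -- 60 left
V2 z: intersect with XY mask (7 set) -- 26 left

26 voxels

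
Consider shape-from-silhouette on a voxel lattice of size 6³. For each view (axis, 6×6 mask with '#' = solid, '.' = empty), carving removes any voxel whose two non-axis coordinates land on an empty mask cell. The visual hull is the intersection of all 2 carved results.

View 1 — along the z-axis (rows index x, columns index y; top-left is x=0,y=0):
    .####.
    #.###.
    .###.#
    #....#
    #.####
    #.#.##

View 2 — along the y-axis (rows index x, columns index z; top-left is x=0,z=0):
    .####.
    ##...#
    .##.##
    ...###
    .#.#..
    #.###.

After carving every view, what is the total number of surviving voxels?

|visual hull| = 76

full grid |V| = 216
step 1: project along z, AND mask (23/36) → |grid| = 138
step 2: project along y, AND mask (20/36) → |grid| = 76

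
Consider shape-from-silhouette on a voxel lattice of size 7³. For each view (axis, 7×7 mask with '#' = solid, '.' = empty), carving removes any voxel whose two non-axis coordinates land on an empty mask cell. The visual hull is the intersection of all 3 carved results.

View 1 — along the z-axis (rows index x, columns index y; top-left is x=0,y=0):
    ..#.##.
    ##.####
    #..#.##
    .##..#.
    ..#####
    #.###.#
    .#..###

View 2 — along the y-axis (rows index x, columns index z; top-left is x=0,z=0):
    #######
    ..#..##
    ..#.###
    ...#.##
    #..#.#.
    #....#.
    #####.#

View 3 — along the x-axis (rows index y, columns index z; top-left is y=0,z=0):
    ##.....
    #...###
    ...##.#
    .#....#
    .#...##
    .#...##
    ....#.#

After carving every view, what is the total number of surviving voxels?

start: 7×7×7 = 343 voxels
after view 1 [z-axis, 30 of 49 cells solid] → remaining = 210
after view 2 [y-axis, 28 of 49 cells solid] → remaining = 113
after view 3 [x-axis, 19 of 49 cells solid] → remaining = 42

voxel count = 42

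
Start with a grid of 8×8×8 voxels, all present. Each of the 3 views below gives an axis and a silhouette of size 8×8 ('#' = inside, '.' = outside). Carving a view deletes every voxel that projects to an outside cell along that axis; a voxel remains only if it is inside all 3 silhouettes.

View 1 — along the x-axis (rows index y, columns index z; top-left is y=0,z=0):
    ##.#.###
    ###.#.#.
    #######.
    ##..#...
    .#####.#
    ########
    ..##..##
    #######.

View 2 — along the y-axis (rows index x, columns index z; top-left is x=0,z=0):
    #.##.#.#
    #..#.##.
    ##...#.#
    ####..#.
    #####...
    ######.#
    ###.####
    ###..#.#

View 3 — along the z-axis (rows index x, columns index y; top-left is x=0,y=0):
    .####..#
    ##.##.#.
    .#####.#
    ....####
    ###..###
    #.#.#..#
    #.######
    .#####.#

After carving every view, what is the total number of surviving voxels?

full grid |V| = 512
  1. axis=0 (YZ plane), |mask|=46  ⇒  voxels=368
  2. axis=1 (XZ plane), |mask|=42  ⇒  voxels=242
  3. axis=2 (XY plane), |mask|=43  ⇒  voxels=163

|visual hull| = 163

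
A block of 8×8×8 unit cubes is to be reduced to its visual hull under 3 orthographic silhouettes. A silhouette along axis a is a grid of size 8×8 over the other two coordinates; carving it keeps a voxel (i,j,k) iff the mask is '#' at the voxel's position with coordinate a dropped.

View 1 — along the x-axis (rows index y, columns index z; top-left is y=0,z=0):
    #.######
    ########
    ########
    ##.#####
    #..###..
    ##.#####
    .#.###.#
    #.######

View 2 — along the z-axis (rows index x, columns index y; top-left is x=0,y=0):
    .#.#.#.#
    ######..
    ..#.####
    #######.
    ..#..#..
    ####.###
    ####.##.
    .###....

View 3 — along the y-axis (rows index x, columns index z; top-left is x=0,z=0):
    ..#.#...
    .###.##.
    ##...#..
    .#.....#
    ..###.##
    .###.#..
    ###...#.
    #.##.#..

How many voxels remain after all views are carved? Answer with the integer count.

full grid |V| = 512
after view 1 [x-axis, 53 of 64 cells solid] → remaining = 424
after view 2 [z-axis, 40 of 64 cells solid] → remaining = 276
after view 3 [y-axis, 29 of 64 cells solid] → remaining = 114

|visual hull| = 114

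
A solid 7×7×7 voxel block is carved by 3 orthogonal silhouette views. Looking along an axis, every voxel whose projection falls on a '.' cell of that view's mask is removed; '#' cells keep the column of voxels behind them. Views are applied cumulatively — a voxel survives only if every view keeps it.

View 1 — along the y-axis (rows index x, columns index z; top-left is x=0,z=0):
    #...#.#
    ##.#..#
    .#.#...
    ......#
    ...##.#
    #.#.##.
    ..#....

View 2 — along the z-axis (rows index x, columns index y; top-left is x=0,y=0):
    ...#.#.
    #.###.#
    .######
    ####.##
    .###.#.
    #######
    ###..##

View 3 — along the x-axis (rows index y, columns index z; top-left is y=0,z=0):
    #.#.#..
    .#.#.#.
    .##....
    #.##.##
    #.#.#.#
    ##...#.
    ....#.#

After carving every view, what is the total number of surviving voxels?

37 voxels

full grid |V| = 343
[1] y-view keeps 18 columns → grid now 126
[2] z-view keeps 35 columns → grid now 89
[3] x-view keeps 22 columns → grid now 37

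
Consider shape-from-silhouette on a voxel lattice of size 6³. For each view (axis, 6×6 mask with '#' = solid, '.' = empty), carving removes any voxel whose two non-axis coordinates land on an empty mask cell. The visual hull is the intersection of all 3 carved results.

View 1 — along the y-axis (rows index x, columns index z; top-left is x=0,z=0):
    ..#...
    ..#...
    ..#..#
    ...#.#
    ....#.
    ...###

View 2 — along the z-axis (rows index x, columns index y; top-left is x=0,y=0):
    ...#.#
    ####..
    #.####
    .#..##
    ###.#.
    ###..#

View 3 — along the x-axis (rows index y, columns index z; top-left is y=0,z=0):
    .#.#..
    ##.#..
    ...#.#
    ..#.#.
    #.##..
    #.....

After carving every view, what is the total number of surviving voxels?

|visual hull| = 11

initial block: 6^3 = 216
  1. axis=1 (XZ plane), |mask|=10  ⇒  voxels=60
  2. axis=2 (XY plane), |mask|=22  ⇒  voxels=38
  3. axis=0 (YZ plane), |mask|=13  ⇒  voxels=11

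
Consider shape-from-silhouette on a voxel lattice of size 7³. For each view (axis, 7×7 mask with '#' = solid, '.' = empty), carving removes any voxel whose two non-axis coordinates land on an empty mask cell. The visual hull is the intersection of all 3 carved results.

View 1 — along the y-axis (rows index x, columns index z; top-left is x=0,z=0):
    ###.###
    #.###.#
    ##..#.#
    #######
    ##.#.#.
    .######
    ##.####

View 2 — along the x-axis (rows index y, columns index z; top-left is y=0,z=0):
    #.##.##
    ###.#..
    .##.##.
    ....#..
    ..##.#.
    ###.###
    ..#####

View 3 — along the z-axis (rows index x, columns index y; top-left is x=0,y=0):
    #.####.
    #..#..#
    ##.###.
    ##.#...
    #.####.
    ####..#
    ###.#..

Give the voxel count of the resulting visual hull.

full grid |V| = 343
carve view 1 (along y, XZ-mask fill 38/49): 266 voxels remain
carve view 2 (along x, YZ-mask fill 28/49): 148 voxels remain
carve view 3 (along z, XY-mask fill 30/49): 85 voxels remain

|visual hull| = 85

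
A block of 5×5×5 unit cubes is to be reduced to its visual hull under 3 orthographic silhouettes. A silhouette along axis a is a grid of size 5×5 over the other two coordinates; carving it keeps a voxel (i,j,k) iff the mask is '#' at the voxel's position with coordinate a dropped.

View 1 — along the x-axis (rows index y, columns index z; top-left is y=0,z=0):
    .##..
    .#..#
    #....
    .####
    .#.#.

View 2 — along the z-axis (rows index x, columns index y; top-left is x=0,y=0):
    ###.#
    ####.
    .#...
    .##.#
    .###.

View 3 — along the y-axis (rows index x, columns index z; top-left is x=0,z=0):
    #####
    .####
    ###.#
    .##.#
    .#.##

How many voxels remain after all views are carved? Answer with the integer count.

initial block: 5^3 = 125
[1] x-view keeps 11 columns → grid now 55
[2] z-view keeps 15 columns → grid now 30
[3] y-view keeps 19 columns → grid now 25

voxel count = 25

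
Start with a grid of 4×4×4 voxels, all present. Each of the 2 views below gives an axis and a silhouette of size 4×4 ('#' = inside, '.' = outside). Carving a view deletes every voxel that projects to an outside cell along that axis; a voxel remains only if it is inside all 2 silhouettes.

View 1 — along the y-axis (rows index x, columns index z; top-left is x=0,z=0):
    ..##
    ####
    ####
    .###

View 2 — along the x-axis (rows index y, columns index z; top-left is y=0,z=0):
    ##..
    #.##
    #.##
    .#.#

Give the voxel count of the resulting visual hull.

voxel count = 32

full grid |V| = 64
V1 y: intersect with XZ mask (13 set) -- 52 left
V2 x: intersect with YZ mask (10 set) -- 32 left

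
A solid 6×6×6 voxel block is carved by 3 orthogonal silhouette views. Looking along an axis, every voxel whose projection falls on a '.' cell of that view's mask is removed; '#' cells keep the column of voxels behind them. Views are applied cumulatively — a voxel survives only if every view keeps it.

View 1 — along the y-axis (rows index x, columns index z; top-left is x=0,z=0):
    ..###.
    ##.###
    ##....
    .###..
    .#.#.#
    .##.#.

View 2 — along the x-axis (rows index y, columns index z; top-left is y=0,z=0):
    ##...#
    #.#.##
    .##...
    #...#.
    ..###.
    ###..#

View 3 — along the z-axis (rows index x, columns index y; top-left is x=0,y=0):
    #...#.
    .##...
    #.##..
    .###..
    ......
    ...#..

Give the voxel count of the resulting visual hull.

remaining voxels: 15

before carving: 216 voxels (6×6×6)
step 1: project along y, AND mask (19/36) → |grid| = 114
step 2: project along x, AND mask (18/36) → |grid| = 54
step 3: project along z, AND mask (11/36) → |grid| = 15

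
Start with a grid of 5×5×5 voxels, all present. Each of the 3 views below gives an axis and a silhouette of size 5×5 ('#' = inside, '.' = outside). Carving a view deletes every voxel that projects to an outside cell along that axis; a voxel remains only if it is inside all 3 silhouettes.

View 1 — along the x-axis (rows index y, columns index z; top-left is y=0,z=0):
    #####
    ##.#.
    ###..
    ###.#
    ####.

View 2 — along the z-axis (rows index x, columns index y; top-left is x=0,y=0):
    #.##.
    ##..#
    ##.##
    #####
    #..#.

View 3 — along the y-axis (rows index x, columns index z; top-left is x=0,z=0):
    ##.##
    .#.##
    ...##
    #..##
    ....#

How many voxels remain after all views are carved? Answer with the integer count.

before carving: 125 voxels (5×5×5)
carve view 1 (along x, YZ-mask fill 19/25): 95 voxels remain
carve view 2 (along z, XY-mask fill 17/25): 68 voxels remain
carve view 3 (along y, XZ-mask fill 13/25): 33 voxels remain

voxel count = 33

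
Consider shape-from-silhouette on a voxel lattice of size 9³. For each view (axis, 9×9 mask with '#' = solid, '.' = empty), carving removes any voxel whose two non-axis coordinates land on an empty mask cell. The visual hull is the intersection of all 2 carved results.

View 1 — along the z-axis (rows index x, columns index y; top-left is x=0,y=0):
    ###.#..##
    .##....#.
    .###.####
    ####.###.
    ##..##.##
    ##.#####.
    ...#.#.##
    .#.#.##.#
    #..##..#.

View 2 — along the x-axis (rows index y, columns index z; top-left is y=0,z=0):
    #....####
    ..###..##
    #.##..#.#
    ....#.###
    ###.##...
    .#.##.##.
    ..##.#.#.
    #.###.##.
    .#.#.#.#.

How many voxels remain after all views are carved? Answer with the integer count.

full grid |V| = 729
  1. axis=2 (XY plane), |mask|=49  ⇒  voxels=441
  2. axis=0 (YZ plane), |mask|=43  ⇒  voxels=238

|visual hull| = 238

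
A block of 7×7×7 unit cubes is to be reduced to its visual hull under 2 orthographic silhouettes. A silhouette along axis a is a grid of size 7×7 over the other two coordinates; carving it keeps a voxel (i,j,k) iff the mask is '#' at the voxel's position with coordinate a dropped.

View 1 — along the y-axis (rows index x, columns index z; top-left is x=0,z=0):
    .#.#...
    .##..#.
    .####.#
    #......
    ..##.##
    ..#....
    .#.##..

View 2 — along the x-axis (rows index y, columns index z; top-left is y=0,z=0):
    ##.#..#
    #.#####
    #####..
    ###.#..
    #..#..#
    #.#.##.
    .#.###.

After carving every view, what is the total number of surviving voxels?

80 voxels

start: 7×7×7 = 343 voxels
carve view 1 (along y, XZ-mask fill 19/49): 133 voxels remain
carve view 2 (along x, YZ-mask fill 30/49): 80 voxels remain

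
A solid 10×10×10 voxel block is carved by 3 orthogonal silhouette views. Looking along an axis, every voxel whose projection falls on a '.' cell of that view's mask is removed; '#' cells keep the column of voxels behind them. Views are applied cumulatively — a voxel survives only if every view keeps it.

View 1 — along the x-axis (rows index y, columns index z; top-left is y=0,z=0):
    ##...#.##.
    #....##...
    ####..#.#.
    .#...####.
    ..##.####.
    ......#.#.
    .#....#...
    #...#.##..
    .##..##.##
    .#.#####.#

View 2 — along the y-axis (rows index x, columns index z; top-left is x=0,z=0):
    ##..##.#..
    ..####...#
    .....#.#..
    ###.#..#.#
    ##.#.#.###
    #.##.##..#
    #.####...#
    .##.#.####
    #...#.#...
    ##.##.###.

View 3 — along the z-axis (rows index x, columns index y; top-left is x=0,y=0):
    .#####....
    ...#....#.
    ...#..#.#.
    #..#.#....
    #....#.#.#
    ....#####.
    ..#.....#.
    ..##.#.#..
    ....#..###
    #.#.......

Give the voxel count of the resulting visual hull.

81 voxels

start: 10×10×10 = 1000 voxels
  1. axis=0 (YZ plane), |mask|=46  ⇒  voxels=460
  2. axis=1 (XZ plane), |mask|=54  ⇒  voxels=234
  3. axis=2 (XY plane), |mask|=34  ⇒  voxels=81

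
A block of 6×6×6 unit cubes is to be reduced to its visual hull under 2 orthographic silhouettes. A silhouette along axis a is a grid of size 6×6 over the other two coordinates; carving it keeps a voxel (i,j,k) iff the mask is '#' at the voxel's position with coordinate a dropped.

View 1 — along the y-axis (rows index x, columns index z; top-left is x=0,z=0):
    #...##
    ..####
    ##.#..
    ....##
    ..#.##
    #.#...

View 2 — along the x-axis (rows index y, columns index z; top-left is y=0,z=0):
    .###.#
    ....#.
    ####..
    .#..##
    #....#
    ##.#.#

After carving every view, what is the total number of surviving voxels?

initial block: 6^3 = 216
V1 y: intersect with XZ mask (17 set) -- 102 left
V2 x: intersect with YZ mask (18 set) -- 49 left

49 voxels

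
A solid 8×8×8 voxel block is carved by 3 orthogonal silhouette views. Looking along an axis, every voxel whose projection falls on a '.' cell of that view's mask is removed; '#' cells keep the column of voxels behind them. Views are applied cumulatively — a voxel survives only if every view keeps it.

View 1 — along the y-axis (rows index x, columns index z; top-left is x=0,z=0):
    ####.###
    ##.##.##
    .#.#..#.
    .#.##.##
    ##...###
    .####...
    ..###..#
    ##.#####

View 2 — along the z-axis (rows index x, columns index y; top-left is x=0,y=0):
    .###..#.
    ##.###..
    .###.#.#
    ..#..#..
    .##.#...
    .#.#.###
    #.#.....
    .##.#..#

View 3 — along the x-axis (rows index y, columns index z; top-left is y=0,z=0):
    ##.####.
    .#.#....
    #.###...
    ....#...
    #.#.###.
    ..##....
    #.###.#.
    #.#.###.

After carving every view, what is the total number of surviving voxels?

remaining voxels: 62

full grid |V| = 512
V1 y: intersect with XZ mask (41 set) -- 328 left
V2 z: intersect with XY mask (30 set) -- 154 left
V3 x: intersect with YZ mask (30 set) -- 62 left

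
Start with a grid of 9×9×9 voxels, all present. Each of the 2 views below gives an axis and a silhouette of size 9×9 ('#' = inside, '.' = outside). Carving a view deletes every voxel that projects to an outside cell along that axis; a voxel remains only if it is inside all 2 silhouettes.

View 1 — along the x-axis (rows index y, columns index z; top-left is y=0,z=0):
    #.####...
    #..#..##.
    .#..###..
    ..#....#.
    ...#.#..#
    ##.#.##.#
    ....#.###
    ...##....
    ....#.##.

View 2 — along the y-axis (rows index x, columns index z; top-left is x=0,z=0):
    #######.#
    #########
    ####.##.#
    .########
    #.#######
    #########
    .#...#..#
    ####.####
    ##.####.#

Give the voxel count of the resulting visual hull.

voxel count = 244

start: 9×9×9 = 729 voxels
step 1: project along x, AND mask (33/81) → |grid| = 297
step 2: project along y, AND mask (67/81) → |grid| = 244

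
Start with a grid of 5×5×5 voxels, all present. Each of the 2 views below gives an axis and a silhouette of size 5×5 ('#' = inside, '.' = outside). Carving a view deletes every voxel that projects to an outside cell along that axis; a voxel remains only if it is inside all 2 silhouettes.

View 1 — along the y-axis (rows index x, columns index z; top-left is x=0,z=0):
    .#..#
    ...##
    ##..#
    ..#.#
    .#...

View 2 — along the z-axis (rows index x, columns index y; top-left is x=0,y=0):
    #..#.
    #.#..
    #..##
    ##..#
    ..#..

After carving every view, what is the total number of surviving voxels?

remaining voxels: 24

start: 5×5×5 = 125 voxels
after view 1 [y-axis, 10 of 25 cells solid] → remaining = 50
after view 2 [z-axis, 11 of 25 cells solid] → remaining = 24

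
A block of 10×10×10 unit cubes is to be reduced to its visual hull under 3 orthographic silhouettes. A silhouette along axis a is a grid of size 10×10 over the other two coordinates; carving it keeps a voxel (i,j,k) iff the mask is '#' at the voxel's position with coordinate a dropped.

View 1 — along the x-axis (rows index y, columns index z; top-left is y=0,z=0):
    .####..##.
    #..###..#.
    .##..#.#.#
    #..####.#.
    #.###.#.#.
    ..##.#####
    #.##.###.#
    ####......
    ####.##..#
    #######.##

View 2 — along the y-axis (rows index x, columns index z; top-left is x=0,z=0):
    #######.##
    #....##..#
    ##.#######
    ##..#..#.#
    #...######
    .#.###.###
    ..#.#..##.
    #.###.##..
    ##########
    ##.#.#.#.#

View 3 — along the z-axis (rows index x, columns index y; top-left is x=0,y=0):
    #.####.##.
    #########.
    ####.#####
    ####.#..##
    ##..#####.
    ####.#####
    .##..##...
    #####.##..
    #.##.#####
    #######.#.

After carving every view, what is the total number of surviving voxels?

start: 10×10×10 = 1000 voxels
  1. axis=0 (YZ plane), |mask|=62  ⇒  voxels=620
  2. axis=1 (XZ plane), |mask|=67  ⇒  voxels=405
  3. axis=2 (XY plane), |mask|=75  ⇒  voxels=306

|visual hull| = 306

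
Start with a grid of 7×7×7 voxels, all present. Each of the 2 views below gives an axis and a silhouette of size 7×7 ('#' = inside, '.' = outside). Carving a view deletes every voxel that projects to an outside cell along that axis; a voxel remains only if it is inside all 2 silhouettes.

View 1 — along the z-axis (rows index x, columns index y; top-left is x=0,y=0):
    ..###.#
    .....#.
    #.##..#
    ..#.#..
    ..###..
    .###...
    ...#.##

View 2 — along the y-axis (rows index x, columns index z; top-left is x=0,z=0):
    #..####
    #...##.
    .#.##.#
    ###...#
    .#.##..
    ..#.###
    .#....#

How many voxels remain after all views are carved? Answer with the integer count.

full grid |V| = 343
carve view 1 (along z, XY-mask fill 20/49): 140 voxels remain
carve view 2 (along y, XZ-mask fill 25/49): 74 voxels remain

|visual hull| = 74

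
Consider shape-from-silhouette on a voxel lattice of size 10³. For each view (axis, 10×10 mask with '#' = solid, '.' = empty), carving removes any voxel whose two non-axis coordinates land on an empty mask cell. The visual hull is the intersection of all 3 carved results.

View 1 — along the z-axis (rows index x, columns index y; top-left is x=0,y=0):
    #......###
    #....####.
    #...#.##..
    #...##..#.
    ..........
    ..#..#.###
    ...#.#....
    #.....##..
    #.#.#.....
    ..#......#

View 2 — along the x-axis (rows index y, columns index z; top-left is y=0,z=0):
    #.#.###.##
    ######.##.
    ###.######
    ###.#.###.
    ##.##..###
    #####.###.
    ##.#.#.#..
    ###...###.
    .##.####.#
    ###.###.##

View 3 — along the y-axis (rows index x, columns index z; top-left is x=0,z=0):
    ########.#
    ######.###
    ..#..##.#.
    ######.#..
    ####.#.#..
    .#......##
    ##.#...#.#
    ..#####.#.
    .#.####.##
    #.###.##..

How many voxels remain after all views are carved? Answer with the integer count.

start: 10×10×10 = 1000 voxels
carve view 1 (along z, XY-mask fill 32/100): 320 voxels remain
carve view 2 (along x, YZ-mask fill 72/100): 226 voxels remain
carve view 3 (along y, XZ-mask fill 62/100): 137 voxels remain

remaining voxels: 137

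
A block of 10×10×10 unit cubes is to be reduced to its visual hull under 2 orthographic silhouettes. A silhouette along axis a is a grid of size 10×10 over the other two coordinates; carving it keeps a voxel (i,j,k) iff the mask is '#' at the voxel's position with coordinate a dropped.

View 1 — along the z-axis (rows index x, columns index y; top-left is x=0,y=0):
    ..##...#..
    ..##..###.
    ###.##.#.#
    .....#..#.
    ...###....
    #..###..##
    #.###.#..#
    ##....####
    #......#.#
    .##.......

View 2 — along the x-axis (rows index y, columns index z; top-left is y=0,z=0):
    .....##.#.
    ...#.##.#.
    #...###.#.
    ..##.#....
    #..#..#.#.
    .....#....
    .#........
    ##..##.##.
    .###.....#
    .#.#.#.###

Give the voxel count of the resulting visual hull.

remaining voxels: 166

initial block: 10^3 = 1000
carve view 1 (along z, XY-mask fill 43/100): 430 voxels remain
carve view 2 (along x, YZ-mask fill 37/100): 166 voxels remain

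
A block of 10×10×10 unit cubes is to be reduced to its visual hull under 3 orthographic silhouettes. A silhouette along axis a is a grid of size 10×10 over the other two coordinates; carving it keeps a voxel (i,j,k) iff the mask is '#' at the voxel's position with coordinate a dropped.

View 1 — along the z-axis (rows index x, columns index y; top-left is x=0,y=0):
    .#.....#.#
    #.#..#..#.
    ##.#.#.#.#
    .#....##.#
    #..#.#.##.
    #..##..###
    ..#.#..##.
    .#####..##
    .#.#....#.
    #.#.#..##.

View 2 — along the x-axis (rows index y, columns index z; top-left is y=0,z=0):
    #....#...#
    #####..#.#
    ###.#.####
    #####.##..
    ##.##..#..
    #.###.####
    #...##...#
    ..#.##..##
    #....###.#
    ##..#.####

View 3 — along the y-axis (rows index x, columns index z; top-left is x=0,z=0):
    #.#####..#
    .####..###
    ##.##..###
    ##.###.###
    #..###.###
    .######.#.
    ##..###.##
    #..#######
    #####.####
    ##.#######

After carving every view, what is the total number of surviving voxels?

initial block: 10^3 = 1000
V1 z: intersect with XY mask (47 set) -- 470 left
V2 x: intersect with YZ mask (59 set) -- 278 left
V3 y: intersect with XZ mask (76 set) -- 213 left

|visual hull| = 213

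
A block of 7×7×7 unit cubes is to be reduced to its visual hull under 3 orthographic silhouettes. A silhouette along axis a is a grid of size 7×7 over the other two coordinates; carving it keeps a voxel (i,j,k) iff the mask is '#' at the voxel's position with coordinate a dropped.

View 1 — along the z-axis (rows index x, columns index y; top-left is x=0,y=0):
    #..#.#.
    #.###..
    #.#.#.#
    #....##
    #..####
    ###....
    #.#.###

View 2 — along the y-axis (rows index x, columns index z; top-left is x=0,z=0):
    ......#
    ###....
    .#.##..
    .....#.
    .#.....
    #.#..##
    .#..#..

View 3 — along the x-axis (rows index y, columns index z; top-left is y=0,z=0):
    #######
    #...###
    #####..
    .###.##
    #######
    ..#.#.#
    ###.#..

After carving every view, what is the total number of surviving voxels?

voxel count = 48

full grid |V| = 343
  1. axis=2 (XY plane), |mask|=27  ⇒  voxels=189
  2. axis=1 (XZ plane), |mask|=15  ⇒  voxels=57
  3. axis=0 (YZ plane), |mask|=35  ⇒  voxels=48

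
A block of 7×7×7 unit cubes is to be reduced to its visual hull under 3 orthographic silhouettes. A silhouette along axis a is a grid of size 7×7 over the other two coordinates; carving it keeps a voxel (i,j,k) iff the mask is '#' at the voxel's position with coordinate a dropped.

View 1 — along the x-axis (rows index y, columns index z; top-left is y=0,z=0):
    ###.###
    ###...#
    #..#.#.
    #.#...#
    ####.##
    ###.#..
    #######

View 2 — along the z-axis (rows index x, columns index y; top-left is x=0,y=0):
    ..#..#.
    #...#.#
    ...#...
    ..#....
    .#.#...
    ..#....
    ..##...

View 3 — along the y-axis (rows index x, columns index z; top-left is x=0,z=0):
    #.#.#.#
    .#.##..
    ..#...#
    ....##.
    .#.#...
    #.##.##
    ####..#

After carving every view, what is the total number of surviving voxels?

initial block: 7^3 = 343
step 1: project along x, AND mask (33/49) → |grid| = 231
step 2: project along z, AND mask (12/49) → |grid| = 48
step 3: project along y, AND mask (23/49) → |grid| = 23

voxel count = 23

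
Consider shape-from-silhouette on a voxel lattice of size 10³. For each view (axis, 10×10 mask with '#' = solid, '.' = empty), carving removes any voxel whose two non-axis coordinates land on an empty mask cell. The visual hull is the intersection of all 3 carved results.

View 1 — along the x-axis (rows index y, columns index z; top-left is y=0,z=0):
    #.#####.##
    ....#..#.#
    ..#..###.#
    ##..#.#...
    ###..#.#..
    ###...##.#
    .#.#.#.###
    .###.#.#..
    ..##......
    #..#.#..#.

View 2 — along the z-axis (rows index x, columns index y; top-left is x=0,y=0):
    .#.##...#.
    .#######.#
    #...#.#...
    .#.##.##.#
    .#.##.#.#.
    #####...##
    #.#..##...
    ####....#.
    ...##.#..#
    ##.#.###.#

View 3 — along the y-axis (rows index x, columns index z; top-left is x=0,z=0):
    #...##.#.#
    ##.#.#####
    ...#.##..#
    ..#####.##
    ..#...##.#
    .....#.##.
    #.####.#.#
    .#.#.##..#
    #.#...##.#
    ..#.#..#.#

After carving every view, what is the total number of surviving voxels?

remaining voxels: 132

start: 10×10×10 = 1000 voxels
V1 x: intersect with YZ mask (48 set) -- 480 left
V2 z: intersect with XY mask (53 set) -- 251 left
V3 y: intersect with XZ mask (52 set) -- 132 left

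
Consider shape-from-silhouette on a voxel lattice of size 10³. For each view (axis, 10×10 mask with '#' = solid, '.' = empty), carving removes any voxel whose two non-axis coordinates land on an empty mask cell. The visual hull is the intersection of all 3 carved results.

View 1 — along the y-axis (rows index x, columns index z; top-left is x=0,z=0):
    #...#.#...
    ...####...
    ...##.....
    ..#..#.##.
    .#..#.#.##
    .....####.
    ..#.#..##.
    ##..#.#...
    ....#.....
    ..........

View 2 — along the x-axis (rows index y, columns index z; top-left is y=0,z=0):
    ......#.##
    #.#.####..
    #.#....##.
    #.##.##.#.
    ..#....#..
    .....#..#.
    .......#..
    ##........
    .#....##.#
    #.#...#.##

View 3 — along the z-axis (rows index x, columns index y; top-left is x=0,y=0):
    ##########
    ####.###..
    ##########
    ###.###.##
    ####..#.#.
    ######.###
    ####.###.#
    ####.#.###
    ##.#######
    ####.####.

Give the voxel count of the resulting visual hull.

91 voxels

full grid |V| = 1000
  1. axis=1 (XZ plane), |mask|=31  ⇒  voxels=310
  2. axis=0 (YZ plane), |mask|=35  ⇒  voxels=105
  3. axis=2 (XY plane), |mask|=83  ⇒  voxels=91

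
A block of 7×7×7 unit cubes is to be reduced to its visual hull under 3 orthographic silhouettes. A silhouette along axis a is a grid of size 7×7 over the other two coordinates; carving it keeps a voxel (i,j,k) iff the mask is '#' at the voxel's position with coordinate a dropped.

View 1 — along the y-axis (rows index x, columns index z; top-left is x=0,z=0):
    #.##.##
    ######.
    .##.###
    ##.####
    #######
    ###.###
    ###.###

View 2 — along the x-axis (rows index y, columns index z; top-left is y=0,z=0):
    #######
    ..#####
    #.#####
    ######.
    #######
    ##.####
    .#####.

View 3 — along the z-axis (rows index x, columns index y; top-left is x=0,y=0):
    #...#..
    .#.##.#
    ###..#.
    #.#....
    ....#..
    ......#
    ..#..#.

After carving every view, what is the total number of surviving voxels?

|visual hull| = 80

before carving: 343 voxels (7×7×7)
V1 y: intersect with XZ mask (41 set) -- 287 left
V2 x: intersect with YZ mask (42 set) -- 245 left
V3 z: intersect with XY mask (16 set) -- 80 left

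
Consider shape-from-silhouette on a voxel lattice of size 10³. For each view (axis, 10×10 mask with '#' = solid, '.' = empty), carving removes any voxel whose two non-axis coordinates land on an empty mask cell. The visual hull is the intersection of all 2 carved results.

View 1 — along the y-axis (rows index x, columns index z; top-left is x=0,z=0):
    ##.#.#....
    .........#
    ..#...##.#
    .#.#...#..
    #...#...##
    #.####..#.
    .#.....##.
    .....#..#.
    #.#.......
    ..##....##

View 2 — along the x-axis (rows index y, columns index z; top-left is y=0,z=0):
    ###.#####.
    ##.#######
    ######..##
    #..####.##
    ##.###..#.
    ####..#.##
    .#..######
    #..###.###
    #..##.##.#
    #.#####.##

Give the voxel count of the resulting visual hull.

remaining voxels: 243

start: 10×10×10 = 1000 voxels
[1] y-view keeps 33 columns → grid now 330
[2] x-view keeps 73 columns → grid now 243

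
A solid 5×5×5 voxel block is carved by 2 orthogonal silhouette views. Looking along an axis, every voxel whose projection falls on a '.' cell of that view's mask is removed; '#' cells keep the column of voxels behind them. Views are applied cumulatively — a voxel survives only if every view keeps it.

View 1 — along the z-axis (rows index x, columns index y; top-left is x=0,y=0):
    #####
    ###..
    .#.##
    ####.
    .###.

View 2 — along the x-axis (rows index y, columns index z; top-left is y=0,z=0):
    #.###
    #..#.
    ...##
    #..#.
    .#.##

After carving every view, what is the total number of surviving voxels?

remaining voxels: 44

initial block: 5^3 = 125
step 1: project along z, AND mask (18/25) → |grid| = 90
step 2: project along x, AND mask (13/25) → |grid| = 44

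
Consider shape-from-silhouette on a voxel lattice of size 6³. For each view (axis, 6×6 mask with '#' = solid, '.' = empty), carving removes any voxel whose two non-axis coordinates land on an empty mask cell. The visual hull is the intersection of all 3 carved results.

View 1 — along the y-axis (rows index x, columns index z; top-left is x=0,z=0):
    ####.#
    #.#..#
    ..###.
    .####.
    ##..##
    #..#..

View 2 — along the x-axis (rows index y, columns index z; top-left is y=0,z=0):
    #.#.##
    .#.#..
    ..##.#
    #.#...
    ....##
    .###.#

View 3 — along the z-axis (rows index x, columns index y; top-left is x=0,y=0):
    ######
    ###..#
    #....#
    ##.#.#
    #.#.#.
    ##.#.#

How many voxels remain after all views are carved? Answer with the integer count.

remaining voxels: 44

before carving: 216 voxels (6×6×6)
step 1: project along y, AND mask (21/36) → |grid| = 126
step 2: project along x, AND mask (17/36) → |grid| = 60
step 3: project along z, AND mask (23/36) → |grid| = 44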